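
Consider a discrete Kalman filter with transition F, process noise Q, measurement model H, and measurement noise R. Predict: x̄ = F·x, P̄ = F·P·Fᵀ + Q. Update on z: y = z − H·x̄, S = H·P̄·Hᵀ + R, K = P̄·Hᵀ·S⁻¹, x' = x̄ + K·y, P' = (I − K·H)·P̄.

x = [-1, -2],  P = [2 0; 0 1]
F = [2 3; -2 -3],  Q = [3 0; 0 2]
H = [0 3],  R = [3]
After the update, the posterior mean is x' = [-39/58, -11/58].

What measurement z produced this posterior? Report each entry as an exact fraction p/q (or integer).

x̄ = F·x = [-8, 8]
P̄ = F·P·Fᵀ + Q = [20 -17; -17 19]
S = H·P̄·Hᵀ + R = [174]
K = P̄·Hᵀ·S⁻¹ = [-17/58; 19/58]
x' − x̄ = [425/58, -475/58] = K·y
y = (KᵀK)⁻¹·Kᵀ·(x' − x̄) = [-25]
z = y + H·x̄ = [-25] + [24] = [-1]

z = [-1]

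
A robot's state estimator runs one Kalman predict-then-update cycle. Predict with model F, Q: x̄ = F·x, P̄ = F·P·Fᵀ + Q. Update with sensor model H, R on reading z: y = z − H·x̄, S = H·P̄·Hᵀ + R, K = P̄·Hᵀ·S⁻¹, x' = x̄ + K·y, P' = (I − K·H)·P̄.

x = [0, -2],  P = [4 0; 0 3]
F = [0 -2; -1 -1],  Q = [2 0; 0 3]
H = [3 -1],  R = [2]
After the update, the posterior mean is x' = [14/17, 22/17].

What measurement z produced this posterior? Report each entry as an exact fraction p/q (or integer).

z = [1]

x̄ = F·x = [4, 2]
P̄ = F·P·Fᵀ + Q = [14 6; 6 10]
S = H·P̄·Hᵀ + R = [102]
K = P̄·Hᵀ·S⁻¹ = [6/17; 4/51]
x' − x̄ = [-54/17, -12/17] = K·y
y = (KᵀK)⁻¹·Kᵀ·(x' − x̄) = [-9]
z = y + H·x̄ = [-9] + [10] = [1]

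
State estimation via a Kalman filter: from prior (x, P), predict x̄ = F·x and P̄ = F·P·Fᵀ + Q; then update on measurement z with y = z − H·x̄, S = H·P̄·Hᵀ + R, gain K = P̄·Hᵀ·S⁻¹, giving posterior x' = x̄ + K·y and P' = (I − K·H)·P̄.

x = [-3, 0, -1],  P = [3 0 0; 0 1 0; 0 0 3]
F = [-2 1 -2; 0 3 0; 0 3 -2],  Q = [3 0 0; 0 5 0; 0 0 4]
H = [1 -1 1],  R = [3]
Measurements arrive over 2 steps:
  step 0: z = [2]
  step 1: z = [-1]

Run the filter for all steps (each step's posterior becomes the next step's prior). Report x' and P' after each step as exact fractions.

step 0: x' = [72/19, 4/19, -24/19], P' = [132/19 77/19 -25/19; 77/19 265/19 373/38; -25/19 373/38 939/76]
step 1: x' = [-11437/2634, -484/1317, 3880/1317], P' = [21431/2634 -1798/1317 -11012/1317; -1798/1317 66640/1317 65438/1317; -11012/1317 65438/1317 75814/1317]

step 0: x̄ = F·x = [8, 0, 2]
step 0: P̄ = F·P·Fᵀ + Q = [28 3 15; 3 14 9; 15 9 25]
step 0: y = z − H·x̄ = [-8]
step 0: S = H·P̄·Hᵀ + R = [76]
step 0: K = P̄·Hᵀ·S⁻¹ = [10/19; -1/38; 31/76]
step 0: x' = x̄ + K·y = [72/19, 4/19, -24/19]
step 0: P' = (I − K·H)·P̄ = [132/19 77/19 -25/19; 77/19 265/19 373/38; -25/19 373/38 939/76]
step 1: x̄ = F·x = [-92/19, 12/19, 60/19]
step 1: P̄ = F·P·Fᵀ + Q = [535/19 -786/19 -320/19; -786/19 2480/19 1266/19; -320/19 1266/19 1162/19]
step 1: y = z − H·x̄ = [25/19]
step 1: S = H·P̄·Hᵀ + R = [2634/19]
step 1: K = P̄·Hᵀ·S⁻¹ = [1001/2634; -1000/1317; -212/1317]
step 1: x' = x̄ + K·y = [-11437/2634, -484/1317, 3880/1317]
step 1: P' = (I − K·H)·P̄ = [21431/2634 -1798/1317 -11012/1317; -1798/1317 66640/1317 65438/1317; -11012/1317 65438/1317 75814/1317]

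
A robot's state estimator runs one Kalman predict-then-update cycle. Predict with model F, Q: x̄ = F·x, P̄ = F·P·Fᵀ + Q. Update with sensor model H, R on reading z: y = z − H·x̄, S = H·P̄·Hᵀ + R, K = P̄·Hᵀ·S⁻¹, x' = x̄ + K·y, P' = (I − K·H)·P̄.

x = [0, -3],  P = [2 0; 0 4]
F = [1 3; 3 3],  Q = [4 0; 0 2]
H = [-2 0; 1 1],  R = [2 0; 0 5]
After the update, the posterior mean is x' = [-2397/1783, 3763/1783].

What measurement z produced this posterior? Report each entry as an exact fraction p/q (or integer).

z = [3, 2]

x̄ = F·x = [-9, -9]
P̄ = F·P·Fᵀ + Q = [42 42; 42 56]
S = H·P̄·Hᵀ + R = [170 -168; -168 187]
K = P̄·Hᵀ·S⁻¹ = [-798/1783 84/1783; 378/1783 1274/1783]
x' − x̄ = [13650/1783, 19810/1783] = K·y
y = (KᵀK)⁻¹·Kᵀ·(x' − x̄) = [-15, 20]
z = y + H·x̄ = [-15, 20] + [18, -18] = [3, 2]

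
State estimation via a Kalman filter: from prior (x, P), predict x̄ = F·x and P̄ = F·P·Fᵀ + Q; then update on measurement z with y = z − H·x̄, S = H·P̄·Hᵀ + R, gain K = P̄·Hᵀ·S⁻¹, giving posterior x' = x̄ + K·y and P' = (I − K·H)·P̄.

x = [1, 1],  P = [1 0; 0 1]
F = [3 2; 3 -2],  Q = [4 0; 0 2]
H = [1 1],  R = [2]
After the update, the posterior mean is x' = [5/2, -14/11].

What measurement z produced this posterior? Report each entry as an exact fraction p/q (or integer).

x̄ = F·x = [5, 1]
P̄ = F·P·Fᵀ + Q = [17 5; 5 15]
S = H·P̄·Hᵀ + R = [44]
K = P̄·Hᵀ·S⁻¹ = [1/2; 5/11]
x' − x̄ = [-5/2, -25/11] = K·y
y = (KᵀK)⁻¹·Kᵀ·(x' − x̄) = [-5]
z = y + H·x̄ = [-5] + [6] = [1]

z = [1]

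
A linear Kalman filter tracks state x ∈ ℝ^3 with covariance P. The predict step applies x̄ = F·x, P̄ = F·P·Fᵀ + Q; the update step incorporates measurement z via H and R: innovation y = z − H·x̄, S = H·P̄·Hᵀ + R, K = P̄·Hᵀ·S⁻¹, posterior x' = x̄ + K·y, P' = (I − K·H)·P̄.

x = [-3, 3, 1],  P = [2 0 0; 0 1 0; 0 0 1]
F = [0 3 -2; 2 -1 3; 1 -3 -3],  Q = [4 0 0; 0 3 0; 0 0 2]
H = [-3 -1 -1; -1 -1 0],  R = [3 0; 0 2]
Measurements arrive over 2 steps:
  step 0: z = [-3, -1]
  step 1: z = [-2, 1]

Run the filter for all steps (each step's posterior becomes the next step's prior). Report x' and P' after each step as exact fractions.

step 0: x' = [2809/349, -12114/1745, -24984/1745], P' = [1535/349 -1625/349 -2614/349; -1625/349 11573/1745 11158/1745; -2614/349 11158/1745 29243/1745]
step 1: x' = [-137367068/26040207, 2428099/635127, 372877138/26040207], P' = [324280747/26040207 -7088711/635127 -660627674/26040207; -7088711/635127 7436417/635127 13292026/635127; -660627674/26040207 13292026/635127 1471899991/26040207]

step 0: x̄ = F·x = [7, -6, -15]
step 0: P̄ = F·P·Fᵀ + Q = [17 -9 -3; -9 21 -2; -3 -2 22]
step 0: y = z − H·x̄ = [-3, 0]
step 0: S = H·P̄·Hᵀ + R = [123 31; 31 22]
step 0: K = P̄·Hᵀ·S⁻¹ = [-122/349 45/349; 548/1745 -1724/1745; -397/1745 956/1745]
step 0: x' = x̄ + K·y = [2809/349, -12114/1745, -24984/1745]
step 0: P' = (I − K·H)·P̄ = [1535/349 -1625/349 -2614/349; -1625/349 11573/1745 11158/1745; -2614/349 11158/1745 29243/1745]
step 1: x̄ = F·x = [13626/1745, -34748/1745, 125339/1745]
step 1: P̄ = F·P·Fᵀ + Q = [94213/1745 -83909/1745 39592/1745; -83909/1745 119407/1745 -183981/1745; 39592/1745 -183981/1745 706523/1745]
step 1: y = z − H·x̄ = [127979/1745, -19377/1745]
step 1: S = H·P̄·Hᵀ + R = [1045218/1745 -77979/1745; -77979/1745 49292/1745]
step 1: K = P̄·Hᵀ·S⁻¹ = [-7192472/26040207 -5607266/8680069; 179230/635127 -57951/211709; -11663345/26040207 19275768/8680069]
step 1: x' = x̄ + K·y = [-137367068/26040207, 2428099/635127, 372877138/26040207]
step 1: P' = (I − K·H)·P̄ = [324280747/26040207 -7088711/635127 -660627674/26040207; -7088711/635127 7436417/635127 13292026/635127; -660627674/26040207 13292026/635127 1471899991/26040207]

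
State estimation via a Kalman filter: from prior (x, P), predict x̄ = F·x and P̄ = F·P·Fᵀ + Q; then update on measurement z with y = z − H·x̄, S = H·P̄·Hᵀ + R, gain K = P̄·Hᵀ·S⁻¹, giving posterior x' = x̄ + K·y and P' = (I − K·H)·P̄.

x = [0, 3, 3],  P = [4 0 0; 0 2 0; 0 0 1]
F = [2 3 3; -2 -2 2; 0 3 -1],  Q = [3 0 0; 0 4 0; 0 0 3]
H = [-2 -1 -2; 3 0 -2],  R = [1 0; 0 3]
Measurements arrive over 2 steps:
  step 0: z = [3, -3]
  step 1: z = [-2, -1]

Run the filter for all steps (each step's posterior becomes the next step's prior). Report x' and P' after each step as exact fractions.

step 0: x̄ = F·x = [18, 0, 6]
step 0: P̄ = F·P·Fᵀ + Q = [46 -22 15; -22 32 -14; 15 -14 22]
step 0: y = z − H·x̄ = [51, -45]
step 0: S = H·P̄·Hᵀ + R = [281 -180; -180 325]
step 0: K = P̄·Hᵀ·S⁻¹ = [-2612/11785 12348/58925; 1232/11785 -3478/58925; -3864/11785 -10519/58925]
step 0: x' = x̄ + K·y = [-32214/11785, 94134/11785, -31683/11785]
step 0: P' = (I − K·H)·P̄ = [70966/58925 -304726/58925 87927/58925; -304726/58925 1507036/58925 -451872/58925; 87927/58925 -451872/58925 147669/58925]
step 1: x̄ = F·x = [24585/2357, -187206/11785, 62817/2357]
step 1: P̄ = F·P·Fᵀ + Q = [184708/2357 -1113732/11785 336195/2357; -1113732/11785 7612136/58925 -2189664/11785; 336195/2357 -2189664/11785 663960/2357]
step 1: y = z − H·x̄ = [663244/11785, 49522/2357]
step 1: S = H·P̄·Hᵀ + R = [93708941/58925 3337878/11785; 3337878/11785 290943/2357]
step 1: K = P̄·Hᵀ·S⁻¹ = [-62598470/253343561 40651542/253343561; 185317672/760030683 351500588/2280092049; -284474680/760030683 -544395737/2280092049]
step 1: x' = x̄ + K·y = [-26310911/253343561, 2454022114/2280092049, 1299661331/2280092049]
step 1: P' = (I − K·H)·P̄ = [140178164/253343561 -516337724/253343561 149289933/253343561; -516337724/253343561 7911248776/760030683 -2499270052/760030683; 149289933/253343561 -2499270052/760030683 944002567/760030683]

step 0: x' = [-32214/11785, 94134/11785, -31683/11785], P' = [70966/58925 -304726/58925 87927/58925; -304726/58925 1507036/58925 -451872/58925; 87927/58925 -451872/58925 147669/58925]
step 1: x' = [-26310911/253343561, 2454022114/2280092049, 1299661331/2280092049], P' = [140178164/253343561 -516337724/253343561 149289933/253343561; -516337724/253343561 7911248776/760030683 -2499270052/760030683; 149289933/253343561 -2499270052/760030683 944002567/760030683]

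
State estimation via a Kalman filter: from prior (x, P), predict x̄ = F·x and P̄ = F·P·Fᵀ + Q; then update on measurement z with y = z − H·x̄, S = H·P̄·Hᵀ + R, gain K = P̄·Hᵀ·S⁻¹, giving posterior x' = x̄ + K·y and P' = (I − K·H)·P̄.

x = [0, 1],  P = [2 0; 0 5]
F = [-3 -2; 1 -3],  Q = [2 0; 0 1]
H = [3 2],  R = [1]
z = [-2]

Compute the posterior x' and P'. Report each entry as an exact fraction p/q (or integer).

x̄ = F·x = [-2, -3]
P̄ = F·P·Fᵀ + Q = [40 24; 24 48]
y = z − H·x̄ = [10]
S = H·P̄·Hᵀ + R = [841]
K = P̄·Hᵀ·S⁻¹ = [168/841; 168/841]
x' = x̄ + K·y = [-2/841, -843/841]
P' = (I − K·H)·P̄ = [5416/841 -8040/841; -8040/841 12144/841]

x' = [-2/841, -843/841]
P' = [5416/841 -8040/841; -8040/841 12144/841]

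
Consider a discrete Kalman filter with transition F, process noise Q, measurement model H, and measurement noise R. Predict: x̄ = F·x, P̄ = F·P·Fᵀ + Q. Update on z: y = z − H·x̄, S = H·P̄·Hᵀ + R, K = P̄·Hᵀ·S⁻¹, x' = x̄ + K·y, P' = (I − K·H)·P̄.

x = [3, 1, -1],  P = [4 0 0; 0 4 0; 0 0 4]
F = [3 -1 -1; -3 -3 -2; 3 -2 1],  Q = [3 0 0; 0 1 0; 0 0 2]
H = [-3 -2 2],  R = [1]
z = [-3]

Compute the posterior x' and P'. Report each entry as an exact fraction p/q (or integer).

x' = [1183/125, -182/25, 678/125]
P' = [22659/500 -1293/50 5261/125; -1293/50 156/5 -194/25; 5261/125 -194/25 6926/125]

x̄ = F·x = [9, -10, 6]
P̄ = F·P·Fᵀ + Q = [47 -16 40; -16 89 -20; 40 -20 58]
y = z − H·x̄ = [-8]
S = H·P̄·Hᵀ + R = [500]
K = P̄·Hᵀ·S⁻¹ = [-29/500; -17/50; 9/125]
x' = x̄ + K·y = [1183/125, -182/25, 678/125]
P' = (I − K·H)·P̄ = [22659/500 -1293/50 5261/125; -1293/50 156/5 -194/25; 5261/125 -194/25 6926/125]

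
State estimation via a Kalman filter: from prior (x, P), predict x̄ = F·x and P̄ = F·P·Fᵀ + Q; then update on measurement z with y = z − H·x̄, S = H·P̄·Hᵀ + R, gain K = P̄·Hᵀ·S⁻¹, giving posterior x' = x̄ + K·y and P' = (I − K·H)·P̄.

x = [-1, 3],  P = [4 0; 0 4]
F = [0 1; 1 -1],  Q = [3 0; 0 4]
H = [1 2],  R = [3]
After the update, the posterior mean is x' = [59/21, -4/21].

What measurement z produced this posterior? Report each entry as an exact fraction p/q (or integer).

z = [3]

x̄ = F·x = [3, -4]
P̄ = F·P·Fᵀ + Q = [7 -4; -4 12]
S = H·P̄·Hᵀ + R = [42]
K = P̄·Hᵀ·S⁻¹ = [-1/42; 10/21]
x' − x̄ = [-4/21, 80/21] = K·y
y = (KᵀK)⁻¹·Kᵀ·(x' − x̄) = [8]
z = y + H·x̄ = [8] + [-5] = [3]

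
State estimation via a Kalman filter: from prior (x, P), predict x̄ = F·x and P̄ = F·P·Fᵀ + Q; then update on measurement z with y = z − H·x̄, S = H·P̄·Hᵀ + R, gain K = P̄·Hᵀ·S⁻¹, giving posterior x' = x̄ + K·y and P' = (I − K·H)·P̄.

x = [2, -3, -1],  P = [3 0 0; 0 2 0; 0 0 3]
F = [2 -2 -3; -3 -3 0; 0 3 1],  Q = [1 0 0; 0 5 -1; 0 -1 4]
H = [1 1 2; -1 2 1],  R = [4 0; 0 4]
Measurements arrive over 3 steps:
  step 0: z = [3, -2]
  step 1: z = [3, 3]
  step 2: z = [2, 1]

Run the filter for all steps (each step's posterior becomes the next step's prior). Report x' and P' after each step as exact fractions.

step 0: x̄ = F·x = [13, 3, -10]
step 0: P̄ = F·P·Fᵀ + Q = [48 -6 -21; -6 50 -19; -21 -19 25]
step 0: y = z − H·x̄ = [7, 15]
step 0: S = H·P̄·Hᵀ + R = [30 22; 22 267]
step 0: K = P̄·Hᵀ·S⁻¹ = [891/3763 -1215/3763; -156/3763 1239/3763; 1247/3763 10/3763]
step 0: x' = x̄ + K·y = [36931/3763, 28782/3763, -28751/3763]
step 0: P' = (I − K·H)·P̄ = [82209/3763 77781/3763 -78213/3763; 77781/3763 81293/3763 -79849/3763; -78213/3763 -79849/3763 81525/3763]
step 1: x̄ = F·x = [102551/3763, -197139/3763, 57595/3763]
step 1: P̄ = F·P·Fᵀ + Q = [749616/3763 -1428054/3763 456266/3763; -1428054/3763 2890391/3763 -961243/3763; 456266/3763 -961243/3763 349120/3763]
step 1: y = z − H·x̄ = [-9313/3763, 450523/3763]
step 1: S = H·P̄·Hᵀ + R = [175523/3763 -961129/3763; -961129/3763 13630064/3763]
step 1: K = P̄·Hᵀ·S⁻¹ = [43497418/390279237 -87113416/390279237; -23661751/130093079 57962062/130093079; 60541136/130093079 -15102881/130093079]
step 1: x' = x̄ + K·y = [98813995/390279237, 182616116/130093079, 33137398/130093079]
step 1: P' = (I − K·H)·P̄ = [2130489244/390279237 613396748/130093079 -632781636/130093079; 613396748/130093079 799511248/130093079 -753777500/130093079; -632781636/130093079 -753777500/130093079 814361840/130093079]
step 2: x̄ = F·x = [-1196305288/390279237, -646662343/130093079, 580985746/130093079]
step 2: P̄ = F·P·Fᵀ + Q = [21416767813/390279237 -11942943224/130093079 3466216708/130093079; -11942943224/130093079 25278675823/130093079 -8686587635/130093079; 3466216708/130093079 -8686587635/130093079 4007670388/130093079]
step 2: y = z − H·x̄ = [430936315/390279237, 1330990769/390279237]
step 2: S = H·P̄·Hᵀ + R = [12603846418/390279237 -22224984868/390279237; -22224984868/390279237 356623972621/390279237]
step 2: K = P̄·Hᵀ·S⁻¹ = [1126529790025/10251336602642 -1153175578283/5125668301321; -1874350407009/10251336602642 2261948150619/5125668301321; 4786330664571/10251336602642 -576611271036/5125668301321]
step 2: x' = x̄ + K·y = [-38044549343575/10251336602642, -37598519440563/10251336602642, 47133730743689/10251336602642]
step 2: P' = (I − K·H)·P̄ = [55544744620939/10251336602642 47892435150063/10251336602642 -49465530305451/10251336602642; 47892435150063/10251336602642 62455292496043/10251336602642 -58922564637071/10251336602642; -49465530305451/10251336602642 -58922564637071/10251336602642 63766708800403/10251336602642]

step 0: x' = [36931/3763, 28782/3763, -28751/3763], P' = [82209/3763 77781/3763 -78213/3763; 77781/3763 81293/3763 -79849/3763; -78213/3763 -79849/3763 81525/3763]
step 1: x' = [98813995/390279237, 182616116/130093079, 33137398/130093079], P' = [2130489244/390279237 613396748/130093079 -632781636/130093079; 613396748/130093079 799511248/130093079 -753777500/130093079; -632781636/130093079 -753777500/130093079 814361840/130093079]
step 2: x' = [-38044549343575/10251336602642, -37598519440563/10251336602642, 47133730743689/10251336602642], P' = [55544744620939/10251336602642 47892435150063/10251336602642 -49465530305451/10251336602642; 47892435150063/10251336602642 62455292496043/10251336602642 -58922564637071/10251336602642; -49465530305451/10251336602642 -58922564637071/10251336602642 63766708800403/10251336602642]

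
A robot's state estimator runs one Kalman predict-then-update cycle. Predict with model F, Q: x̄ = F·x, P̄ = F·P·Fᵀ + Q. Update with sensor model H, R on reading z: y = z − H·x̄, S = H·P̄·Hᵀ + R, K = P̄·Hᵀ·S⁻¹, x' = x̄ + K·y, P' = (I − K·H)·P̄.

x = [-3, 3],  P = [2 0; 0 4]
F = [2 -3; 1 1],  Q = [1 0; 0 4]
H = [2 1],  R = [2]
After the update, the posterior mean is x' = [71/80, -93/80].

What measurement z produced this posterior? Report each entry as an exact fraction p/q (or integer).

x̄ = F·x = [-15, 0]
P̄ = F·P·Fᵀ + Q = [45 -8; -8 10]
S = H·P̄·Hᵀ + R = [160]
K = P̄·Hᵀ·S⁻¹ = [41/80; -3/80]
x' − x̄ = [1271/80, -93/80] = K·y
y = (KᵀK)⁻¹·Kᵀ·(x' − x̄) = [31]
z = y + H·x̄ = [31] + [-30] = [1]

z = [1]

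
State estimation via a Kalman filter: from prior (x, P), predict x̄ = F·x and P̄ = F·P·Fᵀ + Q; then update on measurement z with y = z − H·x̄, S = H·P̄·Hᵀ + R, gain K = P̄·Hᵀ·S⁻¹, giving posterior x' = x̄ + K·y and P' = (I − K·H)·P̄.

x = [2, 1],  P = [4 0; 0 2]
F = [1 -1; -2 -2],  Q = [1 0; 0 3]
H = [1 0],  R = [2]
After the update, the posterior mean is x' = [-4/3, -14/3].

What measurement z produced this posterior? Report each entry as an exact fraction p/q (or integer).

x̄ = F·x = [1, -6]
P̄ = F·P·Fᵀ + Q = [7 -4; -4 27]
S = H·P̄·Hᵀ + R = [9]
K = P̄·Hᵀ·S⁻¹ = [7/9; -4/9]
x' − x̄ = [-7/3, 4/3] = K·y
y = (KᵀK)⁻¹·Kᵀ·(x' − x̄) = [-3]
z = y + H·x̄ = [-3] + [1] = [-2]

z = [-2]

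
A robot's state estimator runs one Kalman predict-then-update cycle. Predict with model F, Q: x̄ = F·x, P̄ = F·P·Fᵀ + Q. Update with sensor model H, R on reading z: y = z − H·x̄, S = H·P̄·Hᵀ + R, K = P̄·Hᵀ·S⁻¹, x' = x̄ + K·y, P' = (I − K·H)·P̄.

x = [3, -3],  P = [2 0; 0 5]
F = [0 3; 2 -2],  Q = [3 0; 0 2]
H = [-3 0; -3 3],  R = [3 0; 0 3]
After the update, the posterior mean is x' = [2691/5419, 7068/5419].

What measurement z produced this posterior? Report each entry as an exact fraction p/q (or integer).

z = [-1, 2]

x̄ = F·x = [-9, 12]
P̄ = F·P·Fᵀ + Q = [48 -30; -30 30]
S = H·P̄·Hᵀ + R = [435 702; 702 1245]
K = P̄·Hᵀ·S⁻¹ = [-1668/5419 -78/5419; -1590/5419 1680/5419]
x' − x̄ = [51462/5419, -57960/5419] = K·y
y = (KᵀK)⁻¹·Kᵀ·(x' − x̄) = [-28, -61]
z = y + H·x̄ = [-28, -61] + [27, 63] = [-1, 2]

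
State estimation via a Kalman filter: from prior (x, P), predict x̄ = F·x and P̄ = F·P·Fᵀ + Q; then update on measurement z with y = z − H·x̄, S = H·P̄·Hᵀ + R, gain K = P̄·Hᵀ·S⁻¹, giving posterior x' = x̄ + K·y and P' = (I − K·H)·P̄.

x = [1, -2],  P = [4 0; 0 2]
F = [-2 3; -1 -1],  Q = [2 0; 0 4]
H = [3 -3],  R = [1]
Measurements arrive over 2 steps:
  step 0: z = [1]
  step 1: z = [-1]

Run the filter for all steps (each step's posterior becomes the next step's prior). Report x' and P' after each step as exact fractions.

step 0: x̄ = F·x = [-8, 1]
step 0: P̄ = F·P·Fᵀ + Q = [36 2; 2 10]
step 0: y = z − H·x̄ = [28]
step 0: S = H·P̄·Hᵀ + R = [379]
step 0: K = P̄·Hᵀ·S⁻¹ = [102/379; -24/379]
step 0: x' = x̄ + K·y = [-176/379, -293/379]
step 0: P' = (I − K·H)·P̄ = [3240/379 3206/379; 3206/379 3214/379]
step 1: x̄ = F·x = [-527/379, 469/379]
step 1: P̄ = F·P·Fᵀ + Q = [4172/379 -6368/379; -6368/379 14382/379]
step 1: y = z − H·x̄ = [2609/379]
step 1: S = H·P̄·Hᵀ + R = [281989/379]
step 1: K = P̄·Hᵀ·S⁻¹ = [31620/281989; -62250/281989]
step 1: x' = x̄ + K·y = [-174437/281989, -79571/281989]
step 1: P' = (I − K·H)·P̄ = [466052/281989 455512/281989; 455512/281989 476262/281989]

step 0: x' = [-176/379, -293/379], P' = [3240/379 3206/379; 3206/379 3214/379]
step 1: x' = [-174437/281989, -79571/281989], P' = [466052/281989 455512/281989; 455512/281989 476262/281989]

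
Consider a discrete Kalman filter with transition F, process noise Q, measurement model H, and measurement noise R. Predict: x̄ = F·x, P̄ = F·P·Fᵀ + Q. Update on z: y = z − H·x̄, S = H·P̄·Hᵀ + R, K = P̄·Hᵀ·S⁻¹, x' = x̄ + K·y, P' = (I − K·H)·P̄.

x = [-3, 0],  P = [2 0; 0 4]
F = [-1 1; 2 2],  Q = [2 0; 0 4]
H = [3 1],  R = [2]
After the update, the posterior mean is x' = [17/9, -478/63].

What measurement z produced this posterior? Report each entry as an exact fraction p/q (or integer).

x̄ = F·x = [3, -6]
P̄ = F·P·Fᵀ + Q = [8 4; 4 28]
S = H·P̄·Hᵀ + R = [126]
K = P̄·Hᵀ·S⁻¹ = [2/9; 20/63]
x' − x̄ = [-10/9, -100/63] = K·y
y = (KᵀK)⁻¹·Kᵀ·(x' − x̄) = [-5]
z = y + H·x̄ = [-5] + [3] = [-2]

z = [-2]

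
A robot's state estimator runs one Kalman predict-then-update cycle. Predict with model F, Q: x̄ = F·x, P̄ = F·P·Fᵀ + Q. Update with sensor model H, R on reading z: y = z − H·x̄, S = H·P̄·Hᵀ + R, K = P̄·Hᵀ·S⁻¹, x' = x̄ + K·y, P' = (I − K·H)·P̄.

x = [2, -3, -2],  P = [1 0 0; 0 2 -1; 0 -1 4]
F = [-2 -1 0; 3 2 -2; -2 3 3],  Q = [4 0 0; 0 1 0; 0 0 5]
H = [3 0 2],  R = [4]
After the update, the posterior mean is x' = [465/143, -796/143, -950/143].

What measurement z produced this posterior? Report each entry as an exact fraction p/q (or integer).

x̄ = F·x = [-1, 4, -19]
P̄ = F·P·Fᵀ + Q = [10 -12 1; -12 42 -18; 1 -18 45]
S = H·P̄·Hᵀ + R = [286]
K = P̄·Hᵀ·S⁻¹ = [16/143; -36/143; 93/286]
x' − x̄ = [608/143, -1368/143, 1767/143] = K·y
y = (KᵀK)⁻¹·Kᵀ·(x' − x̄) = [38]
z = y + H·x̄ = [38] + [-41] = [-3]

z = [-3]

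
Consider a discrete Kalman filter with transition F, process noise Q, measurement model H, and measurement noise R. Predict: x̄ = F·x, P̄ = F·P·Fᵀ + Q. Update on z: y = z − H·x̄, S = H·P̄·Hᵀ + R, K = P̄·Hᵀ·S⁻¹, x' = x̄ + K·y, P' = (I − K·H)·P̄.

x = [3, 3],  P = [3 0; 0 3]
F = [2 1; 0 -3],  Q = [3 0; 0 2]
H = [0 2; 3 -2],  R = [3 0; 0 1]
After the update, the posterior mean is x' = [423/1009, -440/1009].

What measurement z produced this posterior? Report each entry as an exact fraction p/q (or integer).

z = [-1, 2]

x̄ = F·x = [9, -9]
P̄ = F·P·Fᵀ + Q = [18 -9; -9 29]
S = H·P̄·Hᵀ + R = [119 -170; -170 387]
K = P̄·Hᵀ·S⁻¹ = [5274/17153 324/1009; 7996/17153 -15/1009]
x' − x̄ = [-8658/1009, 8641/1009] = K·y
y = (KᵀK)⁻¹·Kᵀ·(x' − x̄) = [17, -43]
z = y + H·x̄ = [17, -43] + [-18, 45] = [-1, 2]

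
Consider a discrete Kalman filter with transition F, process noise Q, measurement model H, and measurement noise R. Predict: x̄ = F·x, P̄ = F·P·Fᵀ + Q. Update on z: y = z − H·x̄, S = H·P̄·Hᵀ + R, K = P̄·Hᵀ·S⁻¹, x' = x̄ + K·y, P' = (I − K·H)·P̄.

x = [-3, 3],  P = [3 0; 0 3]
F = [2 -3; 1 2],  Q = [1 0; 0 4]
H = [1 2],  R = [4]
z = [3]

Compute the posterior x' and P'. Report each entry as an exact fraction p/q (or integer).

x' = [-37/3, 22/3]
P' = [328/9 -160/9; -160/9 173/18]

x̄ = F·x = [-15, 3]
P̄ = F·P·Fᵀ + Q = [40 -12; -12 19]
y = z − H·x̄ = [12]
S = H·P̄·Hᵀ + R = [72]
K = P̄·Hᵀ·S⁻¹ = [2/9; 13/36]
x' = x̄ + K·y = [-37/3, 22/3]
P' = (I − K·H)·P̄ = [328/9 -160/9; -160/9 173/18]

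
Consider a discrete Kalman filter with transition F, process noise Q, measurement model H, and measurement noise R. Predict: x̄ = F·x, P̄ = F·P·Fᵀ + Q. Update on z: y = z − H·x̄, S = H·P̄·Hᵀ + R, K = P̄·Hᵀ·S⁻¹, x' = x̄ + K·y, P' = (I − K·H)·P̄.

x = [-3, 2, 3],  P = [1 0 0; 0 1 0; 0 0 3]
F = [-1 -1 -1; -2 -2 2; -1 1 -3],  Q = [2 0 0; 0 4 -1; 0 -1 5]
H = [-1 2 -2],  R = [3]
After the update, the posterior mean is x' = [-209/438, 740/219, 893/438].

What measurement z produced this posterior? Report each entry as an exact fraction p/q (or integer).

x̄ = F·x = [-2, 8, -4]
P̄ = F·P·Fᵀ + Q = [7 -2 9; -2 24 -19; 9 -19 34]
S = H·P̄·Hᵀ + R = [438]
K = P̄·Hᵀ·S⁻¹ = [-29/438; 44/219; -115/438]
x' − x̄ = [667/438, -1012/219, 2645/438] = K·y
y = (KᵀK)⁻¹·Kᵀ·(x' − x̄) = [-23]
z = y + H·x̄ = [-23] + [26] = [3]

z = [3]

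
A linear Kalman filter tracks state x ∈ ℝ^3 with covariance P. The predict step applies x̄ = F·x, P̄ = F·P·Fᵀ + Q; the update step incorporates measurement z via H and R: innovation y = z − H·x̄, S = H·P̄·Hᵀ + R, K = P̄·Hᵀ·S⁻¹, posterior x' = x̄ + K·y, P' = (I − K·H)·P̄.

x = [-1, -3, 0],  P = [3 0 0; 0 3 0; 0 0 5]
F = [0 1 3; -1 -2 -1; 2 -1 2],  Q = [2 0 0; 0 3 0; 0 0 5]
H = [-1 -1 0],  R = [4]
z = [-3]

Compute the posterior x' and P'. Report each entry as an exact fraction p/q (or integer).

x̄ = F·x = [-3, 7, 1]
P̄ = F·P·Fᵀ + Q = [50 -21 27; -21 23 -10; 27 -10 40]
y = z − H·x̄ = [1]
S = H·P̄·Hᵀ + R = [35]
K = P̄·Hᵀ·S⁻¹ = [-29/35; -2/35; -17/35]
x' = x̄ + K·y = [-134/35, 243/35, 18/35]
P' = (I − K·H)·P̄ = [909/35 -793/35 452/35; -793/35 801/35 -384/35; 452/35 -384/35 1111/35]

x' = [-134/35, 243/35, 18/35]
P' = [909/35 -793/35 452/35; -793/35 801/35 -384/35; 452/35 -384/35 1111/35]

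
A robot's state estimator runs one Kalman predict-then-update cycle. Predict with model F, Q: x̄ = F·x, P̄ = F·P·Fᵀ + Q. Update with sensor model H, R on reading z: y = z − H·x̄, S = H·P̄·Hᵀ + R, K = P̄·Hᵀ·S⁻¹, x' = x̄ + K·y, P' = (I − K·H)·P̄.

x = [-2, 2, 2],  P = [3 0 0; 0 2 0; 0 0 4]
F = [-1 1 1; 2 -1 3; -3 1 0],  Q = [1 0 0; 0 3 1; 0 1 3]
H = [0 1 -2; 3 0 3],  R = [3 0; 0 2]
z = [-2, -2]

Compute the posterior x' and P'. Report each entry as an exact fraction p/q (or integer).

x̄ = F·x = [6, 0, 8]
P̄ = F·P·Fᵀ + Q = [10 4 11; 4 53 -19; 11 -19 32]
y = z − H·x̄ = [14, -44]
S = H·P̄·Hᵀ + R = [260 -303; -303 578]
K = P̄·Hᵀ·S⁻¹ = [8685/58471 10926/58471; 38963/58471 15873/58471; -8887/58471 8391/58471]
x' = x̄ + K·y = [-8328/58471, -152930/58471, -25854/58471]
P' = (I − K·H)·P̄ = [52702/58471 -64781/58471 -45418/58471; -64781/58471 267615/58471 75363/58471; -45418/58471 75363/58471 51012/58471]

x' = [-8328/58471, -152930/58471, -25854/58471]
P' = [52702/58471 -64781/58471 -45418/58471; -64781/58471 267615/58471 75363/58471; -45418/58471 75363/58471 51012/58471]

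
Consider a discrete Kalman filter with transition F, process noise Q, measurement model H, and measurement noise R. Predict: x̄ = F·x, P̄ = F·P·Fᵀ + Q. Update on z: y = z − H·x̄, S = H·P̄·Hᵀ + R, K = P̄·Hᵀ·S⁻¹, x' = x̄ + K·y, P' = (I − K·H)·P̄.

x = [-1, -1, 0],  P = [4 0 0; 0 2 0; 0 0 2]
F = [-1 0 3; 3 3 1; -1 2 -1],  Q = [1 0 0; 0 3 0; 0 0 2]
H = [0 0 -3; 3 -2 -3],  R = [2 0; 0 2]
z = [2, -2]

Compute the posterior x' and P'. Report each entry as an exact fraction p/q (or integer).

x' = [-75635/37879, -40243/37879, -24477/37879]
P' = [384866/37879 566892/37879 3004/37879; 566892/37879 872047/37879 -7846/37879; 3004/37879 -7846/37879 8268/37879]

x̄ = F·x = [1, -6, -1]
P̄ = F·P·Fᵀ + Q = [23 -6 -2; -6 59 -2; -2 -2 16]
y = z − H·x̄ = [-1, -20]
S = H·P̄·Hᵀ + R = [146 150; 150 673]
K = P̄·Hᵀ·S⁻¹ = [-4506/37879 5901/37879; 11769/37879 -9940/37879; -12402/37879 -50/37879]
x' = x̄ + K·y = [-75635/37879, -40243/37879, -24477/37879]
P' = (I − K·H)·P̄ = [384866/37879 566892/37879 3004/37879; 566892/37879 872047/37879 -7846/37879; 3004/37879 -7846/37879 8268/37879]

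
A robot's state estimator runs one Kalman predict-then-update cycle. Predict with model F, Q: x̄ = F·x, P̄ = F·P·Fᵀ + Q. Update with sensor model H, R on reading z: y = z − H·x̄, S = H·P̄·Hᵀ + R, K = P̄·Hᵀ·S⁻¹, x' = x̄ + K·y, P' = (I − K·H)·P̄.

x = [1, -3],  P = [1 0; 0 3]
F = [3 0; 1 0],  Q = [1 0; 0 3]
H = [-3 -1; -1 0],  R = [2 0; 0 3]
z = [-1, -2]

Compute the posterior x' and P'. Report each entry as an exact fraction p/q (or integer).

x̄ = F·x = [3, 1]
P̄ = F·P·Fᵀ + Q = [10 3; 3 4]
y = z − H·x̄ = [9, 1]
S = H·P̄·Hᵀ + R = [114 33; 33 13]
K = P̄·Hᵀ·S⁻¹ = [-33/131 -17/131; -70/393 29/131]
x' = x̄ + K·y = [79/131, -50/131]
P' = (I − K·H)·P̄ = [51/131 -87/131; -87/131 923/393]

x' = [79/131, -50/131]
P' = [51/131 -87/131; -87/131 923/393]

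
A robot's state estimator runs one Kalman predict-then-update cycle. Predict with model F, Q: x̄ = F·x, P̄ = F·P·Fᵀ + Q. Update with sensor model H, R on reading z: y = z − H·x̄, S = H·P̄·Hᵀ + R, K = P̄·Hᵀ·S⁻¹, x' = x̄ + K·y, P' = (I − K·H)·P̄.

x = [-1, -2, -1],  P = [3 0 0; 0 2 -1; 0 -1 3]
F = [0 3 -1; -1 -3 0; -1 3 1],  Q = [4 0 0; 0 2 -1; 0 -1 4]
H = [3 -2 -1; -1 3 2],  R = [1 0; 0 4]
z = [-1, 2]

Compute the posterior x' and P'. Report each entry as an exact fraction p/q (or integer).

x̄ = F·x = [-5, 7, -6]
P̄ = F·P·Fᵀ + Q = [31 -21 15; -21 23 -13; 15 -13 22]
y = z − H·x̄ = [22, -12]
S = H·P̄·Hᵀ + R = [504 -310; -310 240]
K = P̄·Hᵀ·S⁻¹ = [448/1243 1236/6215; -160/1243 624/6215; 433/1243 1015/2486]
x' = x̄ + K·y = [3373/6215, 18417/6215, -4022/1243]
P' = (I − K·H)·P̄ = [2969/6215 5421/6215 -835/1243; 5421/6215 26209/6215 -7071/1243; -835/1243 -7071/1243 11204/1243]

x' = [3373/6215, 18417/6215, -4022/1243]
P' = [2969/6215 5421/6215 -835/1243; 5421/6215 26209/6215 -7071/1243; -835/1243 -7071/1243 11204/1243]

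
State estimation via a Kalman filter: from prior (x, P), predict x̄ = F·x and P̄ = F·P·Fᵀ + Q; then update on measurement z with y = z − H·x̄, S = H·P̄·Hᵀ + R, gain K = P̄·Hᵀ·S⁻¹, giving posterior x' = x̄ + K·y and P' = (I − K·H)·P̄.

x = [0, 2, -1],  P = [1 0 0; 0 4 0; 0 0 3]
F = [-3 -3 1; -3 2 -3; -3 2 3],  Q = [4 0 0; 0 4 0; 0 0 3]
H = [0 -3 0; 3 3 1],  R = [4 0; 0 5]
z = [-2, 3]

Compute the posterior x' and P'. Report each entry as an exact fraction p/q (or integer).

x̄ = F·x = [-7, 7, 1]
P̄ = F·P·Fᵀ + Q = [52 -24 -6; -24 56 -2; -6 -2 55]
y = z − H·x̄ = [19, 2]
S = H·P̄·Hᵀ + R = [508 -282; -282 552]
K = P̄·Hᵀ·S⁻¹ = [5145/16741 4994/16741; -5519/16741 94/50223; 2009/33482 4360/50223]
x' = x̄ + K·y = [-9444/16741, 37166/50223, 232399/100446]
P' = (I − K·H)·P̄ = [110560/16741 -6860/16741 -286130/16741; -6860/16741 22076/50223 -4018/50223; -286130/16741 -4018/50223 2609024/50223]

x' = [-9444/16741, 37166/50223, 232399/100446]
P' = [110560/16741 -6860/16741 -286130/16741; -6860/16741 22076/50223 -4018/50223; -286130/16741 -4018/50223 2609024/50223]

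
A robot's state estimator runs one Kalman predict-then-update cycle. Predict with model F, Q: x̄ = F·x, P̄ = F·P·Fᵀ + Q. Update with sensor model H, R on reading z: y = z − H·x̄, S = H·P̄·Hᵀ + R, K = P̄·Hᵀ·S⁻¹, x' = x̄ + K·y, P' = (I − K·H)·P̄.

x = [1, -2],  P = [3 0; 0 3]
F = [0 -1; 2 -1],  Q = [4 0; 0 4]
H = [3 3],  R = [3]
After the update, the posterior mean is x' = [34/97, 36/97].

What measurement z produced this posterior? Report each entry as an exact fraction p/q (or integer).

z = [2]

x̄ = F·x = [2, 4]
P̄ = F·P·Fᵀ + Q = [7 3; 3 19]
S = H·P̄·Hᵀ + R = [291]
K = P̄·Hᵀ·S⁻¹ = [10/97; 22/97]
x' − x̄ = [-160/97, -352/97] = K·y
y = (KᵀK)⁻¹·Kᵀ·(x' − x̄) = [-16]
z = y + H·x̄ = [-16] + [18] = [2]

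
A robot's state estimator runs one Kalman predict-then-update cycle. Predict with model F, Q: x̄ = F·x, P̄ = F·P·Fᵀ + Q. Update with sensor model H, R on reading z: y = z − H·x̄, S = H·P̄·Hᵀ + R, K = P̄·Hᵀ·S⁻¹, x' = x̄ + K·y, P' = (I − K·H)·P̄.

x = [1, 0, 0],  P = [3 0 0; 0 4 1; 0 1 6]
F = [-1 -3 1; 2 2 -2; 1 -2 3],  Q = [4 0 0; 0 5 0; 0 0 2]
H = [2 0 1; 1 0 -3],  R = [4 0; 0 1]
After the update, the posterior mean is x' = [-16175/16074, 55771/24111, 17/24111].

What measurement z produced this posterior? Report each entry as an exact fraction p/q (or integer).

z = [-2, -1]

x̄ = F·x = [-1, 2, 1]
P̄ = F·P·Fᵀ + Q = [43 -34 28; -34 49 -36; 28 -36 63]
S = H·P̄·Hᵀ + R = [351 -243; -243 443]
K = P̄·Hᵀ·S⁻¹ = [13513/32148 493/3572; -14045/48222 13/1786; 6797/48222 -511/1786]
x' − x̄ = [-101/16074, 7549/24111, -24094/24111] = K·y
y = (KᵀK)⁻¹·Kᵀ·(x' − x̄) = [-1, 3]
z = y + H·x̄ = [-1, 3] + [-1, -4] = [-2, -1]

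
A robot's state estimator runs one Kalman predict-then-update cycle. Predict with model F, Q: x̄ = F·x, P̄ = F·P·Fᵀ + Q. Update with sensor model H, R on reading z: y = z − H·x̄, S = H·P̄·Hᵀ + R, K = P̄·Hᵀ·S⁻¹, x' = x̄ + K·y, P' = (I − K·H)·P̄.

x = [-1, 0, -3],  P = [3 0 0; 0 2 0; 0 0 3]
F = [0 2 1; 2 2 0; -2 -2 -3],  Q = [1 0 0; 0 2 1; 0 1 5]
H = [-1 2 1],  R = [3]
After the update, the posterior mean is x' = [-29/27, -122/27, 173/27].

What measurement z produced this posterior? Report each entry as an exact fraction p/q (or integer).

x̄ = F·x = [-3, -2, 11]
P̄ = F·P·Fᵀ + Q = [12 8 -17; 8 22 -19; -17 -19 52]
S = H·P̄·Hᵀ + R = [81]
K = P̄·Hᵀ·S⁻¹ = [-13/81; 17/81; 31/81]
x' − x̄ = [52/27, -68/27, -124/27] = K·y
y = (KᵀK)⁻¹·Kᵀ·(x' − x̄) = [-12]
z = y + H·x̄ = [-12] + [10] = [-2]

z = [-2]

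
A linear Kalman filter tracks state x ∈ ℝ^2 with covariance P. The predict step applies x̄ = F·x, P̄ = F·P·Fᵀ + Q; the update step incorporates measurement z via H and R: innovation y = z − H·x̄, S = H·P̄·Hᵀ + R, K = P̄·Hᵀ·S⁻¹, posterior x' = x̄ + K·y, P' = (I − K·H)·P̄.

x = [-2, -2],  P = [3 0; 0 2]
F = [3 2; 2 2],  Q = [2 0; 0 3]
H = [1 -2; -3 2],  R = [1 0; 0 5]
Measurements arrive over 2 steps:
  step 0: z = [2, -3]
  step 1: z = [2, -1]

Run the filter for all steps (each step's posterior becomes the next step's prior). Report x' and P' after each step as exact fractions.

step 0: x' = [273/3043, -3100/3043], P' = [4385/3043 2930/3043; 2930/3043 2565/3043]
step 1: x' = [-3790046/6692113, -8563418/6692113], P' = [9548287/6692113 6391638/6692113; 6391638/6692113 5606347/6692113]

step 0: x̄ = F·x = [-10, -8]
step 0: P̄ = F·P·Fᵀ + Q = [37 26; 26 23]
step 0: y = z − H·x̄ = [-4, -17]
step 0: S = H·P̄·Hᵀ + R = [26 5; 5 118]
step 0: K = P̄·Hᵀ·S⁻¹ = [-1475/3043 -1459/3043; -2200/3043 -732/3043]
step 0: x' = x̄ + K·y = [273/3043, -3100/3043]
step 0: P' = (I − K·H)·P̄ = [4385/3043 2930/3043; 2930/3043 2565/3043]
step 1: x̄ = F·x = [-5381/3043, -5654/3043]
step 1: P̄ = F·P·Fᵀ + Q = [90971/3043 65870/3043; 65870/3043 60369/3043]
step 1: y = z − H·x̄ = [159/3043, -7878/3043]
step 1: S = H·P̄·Hᵀ + R = [72010/3043 12571/3043; 12571/3043 284990/3043]
step 1: K = P̄·Hᵀ·S⁻¹ = [-3234989/6692113 -3172317/6692113; -4821056/6692113 -1592444/6692113]
step 1: x' = x̄ + K·y = [-3790046/6692113, -8563418/6692113]
step 1: P' = (I − K·H)·P̄ = [9548287/6692113 6391638/6692113; 6391638/6692113 5606347/6692113]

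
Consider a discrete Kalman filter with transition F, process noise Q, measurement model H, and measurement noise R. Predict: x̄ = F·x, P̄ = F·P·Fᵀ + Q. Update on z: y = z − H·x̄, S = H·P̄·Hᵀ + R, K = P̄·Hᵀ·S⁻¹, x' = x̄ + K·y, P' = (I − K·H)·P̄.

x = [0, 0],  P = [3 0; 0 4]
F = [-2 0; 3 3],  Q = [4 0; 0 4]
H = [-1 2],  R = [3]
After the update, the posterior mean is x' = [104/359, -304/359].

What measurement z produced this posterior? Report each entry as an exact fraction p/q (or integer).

z = [-2]

x̄ = F·x = [0, 0]
P̄ = F·P·Fᵀ + Q = [16 -18; -18 67]
S = H·P̄·Hᵀ + R = [359]
K = P̄·Hᵀ·S⁻¹ = [-52/359; 152/359]
x' − x̄ = [104/359, -304/359] = K·y
y = (KᵀK)⁻¹·Kᵀ·(x' − x̄) = [-2]
z = y + H·x̄ = [-2] + [0] = [-2]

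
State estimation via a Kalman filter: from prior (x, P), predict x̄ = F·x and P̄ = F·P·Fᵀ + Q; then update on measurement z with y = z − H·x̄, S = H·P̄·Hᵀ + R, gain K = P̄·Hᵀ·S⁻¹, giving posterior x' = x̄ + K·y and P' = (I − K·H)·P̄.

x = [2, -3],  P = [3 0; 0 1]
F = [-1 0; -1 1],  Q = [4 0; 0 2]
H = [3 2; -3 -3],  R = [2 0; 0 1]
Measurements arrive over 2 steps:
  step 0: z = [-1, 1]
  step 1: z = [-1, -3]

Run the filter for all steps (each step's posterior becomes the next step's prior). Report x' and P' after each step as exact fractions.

step 0: x̄ = F·x = [-2, -5]
step 0: P̄ = F·P·Fᵀ + Q = [7 3; 3 6]
step 0: y = z − H·x̄ = [15, -20]
step 0: S = H·P̄·Hᵀ + R = [125 -144; -144 172]
step 0: K = P̄·Hᵀ·S⁻¹ = [81/191 69/382; -69/191 -351/764]
step 0: x' = x̄ + K·y = [143/191, -235/191]
step 0: P' = (I − K·H)·P̄ = [185/191 -393/382; -393/382 903/764]
step 1: x̄ = F·x = [-143/191, -378/191]
step 1: P̄ = F·P·Fᵀ + Q = [949/191 763/382; 763/382 4743/764]
step 1: y = z − H·x̄ = [994/191, -2136/191]
step 1: S = H·P̄·Hᵀ + R = [18244/191 -21378/191; -21378/191 105083/764]
step 1: K = P̄·Hᵀ·S⁻¹ = [99551/233138 22794/116569; -85299/233138 -55569/116569]
step 1: x' = x̄ + K·y = [-83144/116569, 168789/116569]
step 1: P' = (I − K·H)·P̄ = [114747/116569 -122345/116569; -122345/116569 140868/116569]

step 0: x' = [143/191, -235/191], P' = [185/191 -393/382; -393/382 903/764]
step 1: x' = [-83144/116569, 168789/116569], P' = [114747/116569 -122345/116569; -122345/116569 140868/116569]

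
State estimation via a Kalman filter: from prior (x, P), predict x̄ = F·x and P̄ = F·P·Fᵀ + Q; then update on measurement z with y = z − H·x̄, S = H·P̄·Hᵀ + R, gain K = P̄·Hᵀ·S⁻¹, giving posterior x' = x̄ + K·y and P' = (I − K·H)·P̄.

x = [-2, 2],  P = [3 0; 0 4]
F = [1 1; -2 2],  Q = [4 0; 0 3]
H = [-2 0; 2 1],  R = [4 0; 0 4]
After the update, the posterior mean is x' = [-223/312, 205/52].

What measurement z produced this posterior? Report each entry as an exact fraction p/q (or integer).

z = [1, 2]

x̄ = F·x = [0, 8]
P̄ = F·P·Fᵀ + Q = [11 2; 2 31]
S = H·P̄·Hᵀ + R = [48 -48; -48 87]
K = P̄·Hᵀ·S⁻¹ = [-127/312 2/39; 37/52 31/39]
x' − x̄ = [-223/312, -211/52] = K·y
y = (KᵀK)⁻¹·Kᵀ·(x' − x̄) = [1, -6]
z = y + H·x̄ = [1, -6] + [0, 8] = [1, 2]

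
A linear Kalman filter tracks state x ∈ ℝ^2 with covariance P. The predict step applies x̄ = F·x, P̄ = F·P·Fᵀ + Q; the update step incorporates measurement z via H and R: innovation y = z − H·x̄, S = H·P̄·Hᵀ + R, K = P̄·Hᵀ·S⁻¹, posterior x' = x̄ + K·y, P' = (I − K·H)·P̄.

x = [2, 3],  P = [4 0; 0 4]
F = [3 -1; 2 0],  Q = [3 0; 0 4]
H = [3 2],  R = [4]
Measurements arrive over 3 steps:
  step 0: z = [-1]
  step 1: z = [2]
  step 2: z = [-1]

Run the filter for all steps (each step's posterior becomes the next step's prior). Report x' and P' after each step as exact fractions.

step 0: x̄ = F·x = [3, 4]
step 0: P̄ = F·P·Fᵀ + Q = [43 24; 24 20]
step 0: y = z − H·x̄ = [-18]
step 0: S = H·P̄·Hᵀ + R = [759]
step 0: K = P̄·Hᵀ·S⁻¹ = [59/253; 112/759]
step 0: x' = x̄ + K·y = [-303/253, 340/253]
step 0: P' = (I − K·H)·P̄ = [436/253 -536/253; -536/253 2636/759]
step 1: x̄ = F·x = [-1249/253, -606/253]
step 1: P̄ = F·P·Fᵀ + Q = [26333/759 3688/253; 3688/253 2756/253]
step 1: y = z − H·x̄ = [5465/253]
step 1: S = H·P̄·Hᵀ + R = [135291/253]
step 1: K = P̄·Hᵀ·S⁻¹ = [2593/10407; 16576/135291]
step 1: x' = x̄ + K·y = [4634/10407, 33998/135291]
step 1: P' = (I − K·H)·P̄ = [15580/10407 -18184/10407; -18184/10407 387740/135291]
step 2: x̄ = F·x = [146728/135291, 9268/10407]
step 2: P̄ = F·P·Fᵀ + Q = [4034825/135291 129848/10407; 129848/10407 103948/10407]
step 2: y = z − H·x̄ = [-816443/135291]
step 2: S = H·P̄·Hᵀ + R = [62516173/135291]
step 2: K = P̄·Hᵀ·S⁻¹ = [15480523/62516173; 7766720/62516173]
step 2: x' = x̄ + K·y = [-76858585/187548519, 8804092/62516173]
step 2: P' = (I − K·H)·P̄ = [279291868/187548519 -108684888/62516173; -108684888/62516173 178560772/62516173]

step 0: x' = [-303/253, 340/253], P' = [436/253 -536/253; -536/253 2636/759]
step 1: x' = [4634/10407, 33998/135291], P' = [15580/10407 -18184/10407; -18184/10407 387740/135291]
step 2: x' = [-76858585/187548519, 8804092/62516173], P' = [279291868/187548519 -108684888/62516173; -108684888/62516173 178560772/62516173]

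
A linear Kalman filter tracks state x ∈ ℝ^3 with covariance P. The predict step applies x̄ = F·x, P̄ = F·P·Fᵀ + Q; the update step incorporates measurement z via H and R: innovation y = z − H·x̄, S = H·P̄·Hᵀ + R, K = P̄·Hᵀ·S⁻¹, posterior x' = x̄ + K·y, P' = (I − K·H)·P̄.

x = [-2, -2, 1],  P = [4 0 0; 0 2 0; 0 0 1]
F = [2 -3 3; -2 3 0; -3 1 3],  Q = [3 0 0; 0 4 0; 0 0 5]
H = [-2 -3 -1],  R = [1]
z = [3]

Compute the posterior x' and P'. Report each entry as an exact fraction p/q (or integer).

x̄ = F·x = [5, -2, 7]
P̄ = F·P·Fᵀ + Q = [46 -34 -21; -34 38 30; -21 30 52]
y = z − H·x̄ = [14]
S = H·P̄·Hᵀ + R = [267]
K = P̄·Hᵀ·S⁻¹ = [31/267; -76/267; -100/267]
x' = x̄ + K·y = [1769/267, -1598/267, 469/267]
P' = (I − K·H)·P̄ = [11321/267 -6722/267 -2507/267; -6722/267 4370/267 410/267; -2507/267 410/267 3884/267]

x' = [1769/267, -1598/267, 469/267]
P' = [11321/267 -6722/267 -2507/267; -6722/267 4370/267 410/267; -2507/267 410/267 3884/267]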